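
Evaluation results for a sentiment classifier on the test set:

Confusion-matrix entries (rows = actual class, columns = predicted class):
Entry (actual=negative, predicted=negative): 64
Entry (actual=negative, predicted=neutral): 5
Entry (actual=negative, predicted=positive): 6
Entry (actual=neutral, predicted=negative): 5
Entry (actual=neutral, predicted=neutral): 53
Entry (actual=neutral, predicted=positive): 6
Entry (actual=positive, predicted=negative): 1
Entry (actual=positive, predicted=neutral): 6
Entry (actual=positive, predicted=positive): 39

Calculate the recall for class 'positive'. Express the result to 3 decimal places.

One-vs-rest for 'positive': TP = diagonal; FP = other classes predicted 'positive'; FN = 'positive' predicted as other.
recall = TP/(TP+FN).
positive: TP=39, FN=1+6=7 → 39/46 = 0.8478

0.848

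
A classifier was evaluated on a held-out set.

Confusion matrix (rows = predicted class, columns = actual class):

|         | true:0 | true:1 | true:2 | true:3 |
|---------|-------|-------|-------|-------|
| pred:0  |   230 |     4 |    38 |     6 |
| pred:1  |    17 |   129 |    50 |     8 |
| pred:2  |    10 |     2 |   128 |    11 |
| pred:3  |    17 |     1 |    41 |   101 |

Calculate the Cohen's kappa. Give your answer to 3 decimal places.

0.651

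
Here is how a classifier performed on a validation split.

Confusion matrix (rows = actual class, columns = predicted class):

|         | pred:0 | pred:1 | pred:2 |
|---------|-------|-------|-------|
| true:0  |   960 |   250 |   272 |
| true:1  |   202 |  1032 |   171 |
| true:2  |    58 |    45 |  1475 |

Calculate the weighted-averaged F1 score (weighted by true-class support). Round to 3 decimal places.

0.772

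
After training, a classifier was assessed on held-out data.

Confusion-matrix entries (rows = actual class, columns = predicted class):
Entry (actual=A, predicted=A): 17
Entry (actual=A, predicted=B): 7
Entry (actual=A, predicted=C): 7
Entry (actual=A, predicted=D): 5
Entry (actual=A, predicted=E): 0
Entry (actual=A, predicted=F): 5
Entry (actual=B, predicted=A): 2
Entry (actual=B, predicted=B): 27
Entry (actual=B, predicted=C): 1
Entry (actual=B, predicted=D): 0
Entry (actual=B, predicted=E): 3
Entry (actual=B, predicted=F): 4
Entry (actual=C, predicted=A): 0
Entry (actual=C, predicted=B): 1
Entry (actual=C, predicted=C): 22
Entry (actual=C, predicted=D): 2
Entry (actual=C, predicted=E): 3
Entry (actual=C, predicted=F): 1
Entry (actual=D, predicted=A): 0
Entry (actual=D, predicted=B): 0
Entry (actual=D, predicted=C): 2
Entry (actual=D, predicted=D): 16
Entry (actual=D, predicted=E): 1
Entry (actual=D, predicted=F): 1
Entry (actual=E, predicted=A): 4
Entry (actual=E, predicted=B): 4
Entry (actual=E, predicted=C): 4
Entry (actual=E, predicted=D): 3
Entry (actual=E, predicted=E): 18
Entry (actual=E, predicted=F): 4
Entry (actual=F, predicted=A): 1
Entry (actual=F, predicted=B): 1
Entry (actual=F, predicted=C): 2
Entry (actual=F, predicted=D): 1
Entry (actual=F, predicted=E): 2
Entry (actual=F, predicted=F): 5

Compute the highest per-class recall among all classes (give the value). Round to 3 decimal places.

Per-class recall (TP/(TP+FN)):
  A: TP=17, FN=7+7+5+0+5=24 → 17/41 = 0.4146
  B: TP=27, FN=2+1+0+3+4=10 → 27/37 = 0.7297
  C: TP=22, FN=0+1+2+3+1=7 → 22/29 = 0.7586
  D: TP=16, FN=0+0+2+1+1=4 → 16/20 = 0.8000
  E: TP=18, FN=4+4+4+3+4=19 → 18/37 = 0.4865
  F: TP=5, FN=1+1+2+1+2=7 → 5/12 = 0.4167
Highest is class 'D' with recall = 0.800.

0.800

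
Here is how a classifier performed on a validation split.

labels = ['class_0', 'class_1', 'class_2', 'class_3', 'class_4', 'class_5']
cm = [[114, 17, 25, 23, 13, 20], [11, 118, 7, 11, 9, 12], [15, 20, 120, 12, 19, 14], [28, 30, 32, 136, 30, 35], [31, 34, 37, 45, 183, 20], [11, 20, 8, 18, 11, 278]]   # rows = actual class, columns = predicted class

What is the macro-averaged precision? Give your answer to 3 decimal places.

0.590

Per-class precision (TP/(TP+FP)):
  class_0: TP=114, FP=11+15+28+31+11=96 → 114/210 = 0.5429
  class_1: TP=118, FP=17+20+30+34+20=121 → 118/239 = 0.4937
  class_2: TP=120, FP=25+7+32+37+8=109 → 120/229 = 0.5240
  class_3: TP=136, FP=23+11+12+45+18=109 → 136/245 = 0.5551
  class_4: TP=183, FP=13+9+19+30+11=82 → 183/265 = 0.6906
  class_5: TP=278, FP=20+12+14+35+20=101 → 278/379 = 0.7335
Macro-precision = mean = (0.5429 + 0.4937 + 0.5240 + 0.5551 + 0.6906 + 0.7335) / 6 = 0.590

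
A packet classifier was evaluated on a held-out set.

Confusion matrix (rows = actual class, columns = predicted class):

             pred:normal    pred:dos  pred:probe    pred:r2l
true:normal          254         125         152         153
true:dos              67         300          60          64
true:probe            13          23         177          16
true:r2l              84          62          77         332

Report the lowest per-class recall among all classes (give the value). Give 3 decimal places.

Per-class recall (TP/(TP+FN)):
  normal: TP=254, FN=125+152+153=430 → 254/684 = 0.3713
  dos: TP=300, FN=67+60+64=191 → 300/491 = 0.6110
  probe: TP=177, FN=13+23+16=52 → 177/229 = 0.7729
  r2l: TP=332, FN=84+62+77=223 → 332/555 = 0.5982
Lowest is class 'normal' with recall = 0.371.

0.371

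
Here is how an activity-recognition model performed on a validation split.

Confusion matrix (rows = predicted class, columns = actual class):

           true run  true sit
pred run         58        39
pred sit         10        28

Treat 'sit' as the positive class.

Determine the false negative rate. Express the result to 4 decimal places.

0.5821

FNR = FN/(FN+TP) = 39/(39+28) = 0.5821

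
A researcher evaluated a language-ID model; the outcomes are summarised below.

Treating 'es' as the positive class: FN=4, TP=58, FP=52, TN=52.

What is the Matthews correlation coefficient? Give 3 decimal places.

MCC = (TP·TN − FP·FN) / √((TP+FP)(TP+FN)(TN+FP)(TN+FN))
Numerator = 58·52 − 52·4 = 2808
Denominator = √(110·62·104·56) = √39719680 = 6302.3551
MCC = 2808 / 6302.3551 = 0.446

0.446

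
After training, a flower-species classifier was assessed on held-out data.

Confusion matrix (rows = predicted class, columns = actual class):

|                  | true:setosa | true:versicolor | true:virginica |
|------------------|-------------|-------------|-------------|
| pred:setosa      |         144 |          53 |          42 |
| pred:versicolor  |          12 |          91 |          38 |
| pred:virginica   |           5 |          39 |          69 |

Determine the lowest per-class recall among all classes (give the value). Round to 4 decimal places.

Per-class recall (TP/(TP+FN)):
  setosa: TP=144, FN=12+5=17 → 144/161 = 0.89441
  versicolor: TP=91, FN=53+39=92 → 91/183 = 0.49727
  virginica: TP=69, FN=42+38=80 → 69/149 = 0.46309
Lowest is class 'virginica' with recall = 0.4631.

0.4631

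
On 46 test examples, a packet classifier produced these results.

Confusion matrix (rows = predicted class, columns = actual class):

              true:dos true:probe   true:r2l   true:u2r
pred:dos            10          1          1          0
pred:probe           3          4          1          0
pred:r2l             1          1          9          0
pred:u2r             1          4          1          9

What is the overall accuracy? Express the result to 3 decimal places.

Accuracy = trace / total = (10+4+9+9=32) / 46 = 32/46 = 0.696

0.696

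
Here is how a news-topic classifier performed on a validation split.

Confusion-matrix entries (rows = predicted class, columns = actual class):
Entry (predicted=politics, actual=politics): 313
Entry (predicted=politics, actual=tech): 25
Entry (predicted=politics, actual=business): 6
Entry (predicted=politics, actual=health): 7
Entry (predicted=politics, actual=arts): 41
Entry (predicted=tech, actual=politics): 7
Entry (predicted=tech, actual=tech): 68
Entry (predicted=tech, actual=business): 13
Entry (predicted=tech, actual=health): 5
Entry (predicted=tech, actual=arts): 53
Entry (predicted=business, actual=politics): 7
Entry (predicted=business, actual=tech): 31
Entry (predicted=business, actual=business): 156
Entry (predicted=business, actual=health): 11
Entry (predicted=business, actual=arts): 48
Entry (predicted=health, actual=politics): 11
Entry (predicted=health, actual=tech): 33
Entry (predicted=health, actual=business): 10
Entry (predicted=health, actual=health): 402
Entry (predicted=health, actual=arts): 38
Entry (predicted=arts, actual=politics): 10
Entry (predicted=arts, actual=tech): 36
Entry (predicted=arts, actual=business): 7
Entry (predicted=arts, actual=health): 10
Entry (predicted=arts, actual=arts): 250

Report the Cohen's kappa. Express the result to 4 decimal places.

0.6717

Observed agreement pₒ = trace/N = 1189/1598 = 0.74406
Expected agreement pₑ = Σ (rowᵢ·colᵢ)/N² = (348·392 + 193·146 + 192·253 + 435·494 + 430·313)/1598² = 0.22034
κ = (pₒ − pₑ)/(1 − pₑ) = (0.74406 − 0.22034)/(1 − 0.22034) = 0.6717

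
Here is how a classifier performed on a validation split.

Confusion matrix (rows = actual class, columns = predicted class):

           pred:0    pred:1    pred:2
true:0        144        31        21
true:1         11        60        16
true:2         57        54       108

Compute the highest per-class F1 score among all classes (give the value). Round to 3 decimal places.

Per-class F1 score (2·TP/(2·TP+FP+FN)):
  0: TP=144, FP=11+57=68, FN=31+21=52 → 288/408 = 0.7059
  1: TP=60, FP=31+54=85, FN=11+16=27 → 120/232 = 0.5172
  2: TP=108, FP=21+16=37, FN=57+54=111 → 216/364 = 0.5934
Highest is class '0' with F1 score = 0.706.

0.706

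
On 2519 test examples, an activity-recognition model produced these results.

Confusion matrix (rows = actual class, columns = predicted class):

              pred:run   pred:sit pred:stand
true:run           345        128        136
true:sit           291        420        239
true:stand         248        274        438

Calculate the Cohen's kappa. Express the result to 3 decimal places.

Observed agreement pₒ = trace/N = 1203/2519 = 0.4776
Expected agreement pₑ = Σ (rowᵢ·colᵢ)/N² = (609·884 + 950·822 + 960·813)/2519² = 0.3309
κ = (pₒ − pₑ)/(1 − pₑ) = (0.4776 − 0.3309)/(1 − 0.3309) = 0.219

0.219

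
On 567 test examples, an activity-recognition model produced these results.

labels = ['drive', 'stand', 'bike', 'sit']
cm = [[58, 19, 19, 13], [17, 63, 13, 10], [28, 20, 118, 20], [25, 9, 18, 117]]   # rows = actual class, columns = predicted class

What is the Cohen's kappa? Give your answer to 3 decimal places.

0.497

Observed agreement pₒ = trace/N = 356/567 = 0.6279
Expected agreement pₑ = Σ (rowᵢ·colᵢ)/N² = (109·128 + 103·111 + 186·168 + 169·160)/567² = 0.2603
κ = (pₒ − pₑ)/(1 − pₑ) = (0.6279 − 0.2603)/(1 − 0.2603) = 0.497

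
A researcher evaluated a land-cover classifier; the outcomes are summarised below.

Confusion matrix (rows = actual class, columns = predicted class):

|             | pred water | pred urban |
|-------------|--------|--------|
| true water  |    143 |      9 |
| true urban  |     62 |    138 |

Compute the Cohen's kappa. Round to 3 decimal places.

0.605

Observed agreement pₒ = trace/N = 281/352 = 0.7983
Expected agreement pₑ = Σ (rowᵢ·colᵢ)/N² = (152·205 + 200·147)/352² = 0.4888
κ = (pₒ − pₑ)/(1 − pₑ) = (0.7983 − 0.4888)/(1 − 0.4888) = 0.605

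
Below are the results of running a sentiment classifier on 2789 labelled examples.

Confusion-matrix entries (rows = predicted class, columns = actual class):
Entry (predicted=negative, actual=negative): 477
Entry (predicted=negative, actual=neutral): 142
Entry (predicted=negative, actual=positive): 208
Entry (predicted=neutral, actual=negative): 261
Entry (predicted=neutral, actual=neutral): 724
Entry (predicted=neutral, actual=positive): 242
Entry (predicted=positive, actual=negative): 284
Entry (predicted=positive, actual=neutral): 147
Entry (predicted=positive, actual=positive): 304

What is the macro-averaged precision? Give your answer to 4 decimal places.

0.5268

Per-class precision (TP/(TP+FP)):
  negative: TP=477, FP=142+208=350 → 477/827 = 0.57678
  neutral: TP=724, FP=261+242=503 → 724/1227 = 0.59006
  positive: TP=304, FP=284+147=431 → 304/735 = 0.41361
Macro-precision = mean = (0.57678 + 0.59006 + 0.41361) / 3 = 0.5268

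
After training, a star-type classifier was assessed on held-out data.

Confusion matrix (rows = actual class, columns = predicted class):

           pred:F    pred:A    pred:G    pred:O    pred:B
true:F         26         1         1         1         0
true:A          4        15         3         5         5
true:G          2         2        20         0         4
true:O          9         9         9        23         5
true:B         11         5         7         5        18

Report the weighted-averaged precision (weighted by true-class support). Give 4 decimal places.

Per-class precision (TP/(TP+FP)):
  F: TP=26, FP=4+2+9+11=26 → 26/52 = 0.50000
  A: TP=15, FP=1+2+9+5=17 → 15/32 = 0.46875
  G: TP=20, FP=1+3+9+7=20 → 20/40 = 0.50000
  O: TP=23, FP=1+5+0+5=11 → 23/34 = 0.67647
  B: TP=18, FP=0+5+4+5=14 → 18/32 = 0.56250
Weighted-precision = Σ (supportᵢ/N)·precisionᵢ with N=190: (29/190)·0.50000 + (32/190)·0.46875 + (28/190)·0.50000 + (55/190)·0.67647 + (46/190)·0.56250 = 0.5610

0.5610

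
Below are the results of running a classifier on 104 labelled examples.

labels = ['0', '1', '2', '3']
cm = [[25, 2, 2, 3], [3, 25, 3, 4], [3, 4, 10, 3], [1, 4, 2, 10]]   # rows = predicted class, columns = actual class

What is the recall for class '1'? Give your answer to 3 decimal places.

0.714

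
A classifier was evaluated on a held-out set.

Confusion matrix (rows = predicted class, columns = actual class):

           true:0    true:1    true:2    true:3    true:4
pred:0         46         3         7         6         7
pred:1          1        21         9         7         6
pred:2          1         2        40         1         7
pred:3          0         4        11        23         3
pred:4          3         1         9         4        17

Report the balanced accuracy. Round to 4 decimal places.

Balanced accuracy = mean of per-class recall.
  0: recall = 46/51 = 0.90196
  1: recall = 21/31 = 0.67742
  2: recall = 40/76 = 0.52632
  3: recall = 23/41 = 0.56098
  4: recall = 17/40 = 0.42500
Mean = (0.90196 + 0.67742 + 0.52632 + 0.56098 + 0.42500) / 5 = 0.6183

0.6183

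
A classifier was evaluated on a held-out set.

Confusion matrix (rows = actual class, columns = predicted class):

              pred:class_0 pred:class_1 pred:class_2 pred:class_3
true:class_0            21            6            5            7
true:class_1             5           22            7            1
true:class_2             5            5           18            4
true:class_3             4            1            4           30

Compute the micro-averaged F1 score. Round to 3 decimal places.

0.628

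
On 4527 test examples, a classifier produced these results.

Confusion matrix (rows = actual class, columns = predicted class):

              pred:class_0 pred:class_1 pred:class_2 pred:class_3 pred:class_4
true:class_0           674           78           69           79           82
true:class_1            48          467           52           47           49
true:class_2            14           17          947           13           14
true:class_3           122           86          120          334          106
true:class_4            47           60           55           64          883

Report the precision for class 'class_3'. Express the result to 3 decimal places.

0.622

precision = TP/(TP+FP).
class_3: TP=334, FP=79+47+13+64=203 → 334/537 = 0.6220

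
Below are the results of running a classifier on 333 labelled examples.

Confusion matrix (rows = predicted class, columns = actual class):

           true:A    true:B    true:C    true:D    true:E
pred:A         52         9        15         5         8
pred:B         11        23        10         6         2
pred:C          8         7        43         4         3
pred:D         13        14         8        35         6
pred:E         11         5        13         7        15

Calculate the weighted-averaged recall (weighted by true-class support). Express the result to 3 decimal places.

Per-class recall (TP/(TP+FN)):
  A: TP=52, FN=11+8+13+11=43 → 52/95 = 0.5474
  B: TP=23, FN=9+7+14+5=35 → 23/58 = 0.3966
  C: TP=43, FN=15+10+8+13=46 → 43/89 = 0.4831
  D: TP=35, FN=5+6+4+7=22 → 35/57 = 0.6140
  E: TP=15, FN=8+2+3+6=19 → 15/34 = 0.4412
Weighted-recall = Σ (supportᵢ/N)·recallᵢ with N=333: (95/333)·0.5474 + (58/333)·0.3966 + (89/333)·0.4831 + (57/333)·0.6140 + (34/333)·0.4412 = 0.505

0.505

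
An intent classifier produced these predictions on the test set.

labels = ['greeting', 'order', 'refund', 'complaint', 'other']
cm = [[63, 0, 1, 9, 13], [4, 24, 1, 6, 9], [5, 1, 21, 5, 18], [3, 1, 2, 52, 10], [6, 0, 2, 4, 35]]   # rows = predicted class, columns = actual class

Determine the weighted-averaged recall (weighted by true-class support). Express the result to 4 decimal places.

0.6610

Per-class recall (TP/(TP+FN)):
  greeting: TP=63, FN=4+5+3+6=18 → 63/81 = 0.77778
  order: TP=24, FN=0+1+1+0=2 → 24/26 = 0.92308
  refund: TP=21, FN=1+1+2+2=6 → 21/27 = 0.77778
  complaint: TP=52, FN=9+6+5+4=24 → 52/76 = 0.68421
  other: TP=35, FN=13+9+18+10=50 → 35/85 = 0.41176
Weighted-recall = Σ (supportᵢ/N)·recallᵢ with N=295: (81/295)·0.77778 + (26/295)·0.92308 + (27/295)·0.77778 + (76/295)·0.68421 + (85/295)·0.41176 = 0.6610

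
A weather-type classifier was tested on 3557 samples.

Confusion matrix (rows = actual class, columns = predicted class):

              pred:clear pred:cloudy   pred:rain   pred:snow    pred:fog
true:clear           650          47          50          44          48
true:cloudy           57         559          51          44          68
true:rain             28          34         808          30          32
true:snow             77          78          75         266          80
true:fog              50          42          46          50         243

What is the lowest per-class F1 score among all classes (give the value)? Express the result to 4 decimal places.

0.5267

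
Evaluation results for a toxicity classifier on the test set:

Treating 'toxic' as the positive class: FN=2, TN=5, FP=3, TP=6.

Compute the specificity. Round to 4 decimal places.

Specificity = TN/(TN+FP) = 5/(5+3) = 0.6250

0.6250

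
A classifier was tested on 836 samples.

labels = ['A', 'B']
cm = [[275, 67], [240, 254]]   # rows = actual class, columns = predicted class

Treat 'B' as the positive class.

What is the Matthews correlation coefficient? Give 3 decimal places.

MCC = (TP·TN − FP·FN) / √((TP+FP)(TP+FN)(TN+FP)(TN+FN))
Numerator = 254·275 − 67·240 = 53770
Denominator = √(321·494·342·515) = √27929638620 = 167121.6282
MCC = 53770 / 167121.6282 = 0.322

0.322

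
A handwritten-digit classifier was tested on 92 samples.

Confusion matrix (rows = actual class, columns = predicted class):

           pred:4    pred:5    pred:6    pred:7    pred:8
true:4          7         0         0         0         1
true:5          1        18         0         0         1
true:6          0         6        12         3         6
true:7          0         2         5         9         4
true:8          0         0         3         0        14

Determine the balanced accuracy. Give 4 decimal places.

Balanced accuracy = mean of per-class recall.
  4: recall = 7/8 = 0.87500
  5: recall = 18/20 = 0.90000
  6: recall = 12/27 = 0.44444
  7: recall = 9/20 = 0.45000
  8: recall = 14/17 = 0.82353
Mean = (0.87500 + 0.90000 + 0.44444 + 0.45000 + 0.82353) / 5 = 0.6986

0.6986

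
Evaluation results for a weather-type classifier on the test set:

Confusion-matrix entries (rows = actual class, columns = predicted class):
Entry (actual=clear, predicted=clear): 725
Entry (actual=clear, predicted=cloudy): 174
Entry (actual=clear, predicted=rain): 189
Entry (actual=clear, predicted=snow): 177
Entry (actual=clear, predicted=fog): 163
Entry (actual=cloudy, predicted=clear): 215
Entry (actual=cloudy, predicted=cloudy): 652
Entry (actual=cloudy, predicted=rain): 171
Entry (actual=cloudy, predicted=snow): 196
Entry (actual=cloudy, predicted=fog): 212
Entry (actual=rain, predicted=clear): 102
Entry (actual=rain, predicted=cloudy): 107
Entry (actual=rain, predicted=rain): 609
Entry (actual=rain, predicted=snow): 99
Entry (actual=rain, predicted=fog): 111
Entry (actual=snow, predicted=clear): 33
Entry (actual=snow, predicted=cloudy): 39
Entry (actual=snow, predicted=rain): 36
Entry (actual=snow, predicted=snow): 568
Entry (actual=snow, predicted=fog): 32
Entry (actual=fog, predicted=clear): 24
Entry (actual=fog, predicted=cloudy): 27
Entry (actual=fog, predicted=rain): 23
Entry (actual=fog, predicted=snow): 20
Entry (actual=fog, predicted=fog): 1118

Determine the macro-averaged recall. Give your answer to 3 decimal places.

Per-class recall (TP/(TP+FN)):
  clear: TP=725, FN=174+189+177+163=703 → 725/1428 = 0.5077
  cloudy: TP=652, FN=215+171+196+212=794 → 652/1446 = 0.4509
  rain: TP=609, FN=102+107+99+111=419 → 609/1028 = 0.5924
  snow: TP=568, FN=33+39+36+32=140 → 568/708 = 0.8023
  fog: TP=1118, FN=24+27+23+20=94 → 1118/1212 = 0.9224
Macro-recall = mean = (0.5077 + 0.4509 + 0.5924 + 0.8023 + 0.9224) / 5 = 0.655

0.655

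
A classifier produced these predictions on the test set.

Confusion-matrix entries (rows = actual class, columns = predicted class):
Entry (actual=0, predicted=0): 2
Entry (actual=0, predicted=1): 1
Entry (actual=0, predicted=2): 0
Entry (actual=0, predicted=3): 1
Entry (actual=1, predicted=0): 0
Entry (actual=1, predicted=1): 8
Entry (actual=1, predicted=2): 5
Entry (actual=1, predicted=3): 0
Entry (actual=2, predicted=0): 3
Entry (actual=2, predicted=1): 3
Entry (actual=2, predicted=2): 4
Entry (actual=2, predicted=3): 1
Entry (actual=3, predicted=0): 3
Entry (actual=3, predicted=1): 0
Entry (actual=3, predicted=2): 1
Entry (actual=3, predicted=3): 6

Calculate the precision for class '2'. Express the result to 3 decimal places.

Treat '2' as positive and all other classes as negative.
precision = TP/(TP+FP).
2: TP=4, FP=0+5+1=6 → 4/10 = 0.4000

0.400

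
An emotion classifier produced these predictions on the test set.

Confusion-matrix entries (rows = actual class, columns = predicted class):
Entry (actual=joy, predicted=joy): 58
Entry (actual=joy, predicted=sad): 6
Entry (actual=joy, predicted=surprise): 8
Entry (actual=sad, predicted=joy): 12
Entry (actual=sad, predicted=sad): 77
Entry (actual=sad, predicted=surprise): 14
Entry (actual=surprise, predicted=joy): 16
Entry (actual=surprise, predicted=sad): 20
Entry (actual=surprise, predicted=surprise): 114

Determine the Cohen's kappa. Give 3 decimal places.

0.639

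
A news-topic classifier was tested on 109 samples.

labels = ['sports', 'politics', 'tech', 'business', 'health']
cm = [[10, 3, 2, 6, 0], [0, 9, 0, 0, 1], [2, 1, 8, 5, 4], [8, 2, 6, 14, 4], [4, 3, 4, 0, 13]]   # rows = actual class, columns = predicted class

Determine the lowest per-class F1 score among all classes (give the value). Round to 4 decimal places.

Per-class F1 score (2·TP/(2·TP+FP+FN)):
  sports: TP=10, FP=0+2+8+4=14, FN=3+2+6+0=11 → 20/45 = 0.44444
  politics: TP=9, FP=3+1+2+3=9, FN=0+0+0+1=1 → 18/28 = 0.64286
  tech: TP=8, FP=2+0+6+4=12, FN=2+1+5+4=12 → 16/40 = 0.40000
  business: TP=14, FP=6+0+5+0=11, FN=8+2+6+4=20 → 28/59 = 0.47458
  health: TP=13, FP=0+1+4+4=9, FN=4+3+4+0=11 → 26/46 = 0.56522
Lowest is class 'tech' with F1 score = 0.4000.

0.4000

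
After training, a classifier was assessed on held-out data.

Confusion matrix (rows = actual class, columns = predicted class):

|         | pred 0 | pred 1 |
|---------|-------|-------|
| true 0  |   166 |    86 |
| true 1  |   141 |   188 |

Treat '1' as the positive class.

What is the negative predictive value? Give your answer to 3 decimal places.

NPV = TN/(TN+FN) = 166/(166+141) = 0.541

0.541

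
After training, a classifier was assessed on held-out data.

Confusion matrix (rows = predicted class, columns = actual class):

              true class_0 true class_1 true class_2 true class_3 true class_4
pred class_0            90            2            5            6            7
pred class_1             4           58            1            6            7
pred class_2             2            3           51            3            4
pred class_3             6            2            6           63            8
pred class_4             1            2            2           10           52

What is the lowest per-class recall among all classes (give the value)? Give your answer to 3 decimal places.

Per-class recall (TP/(TP+FN)):
  class_0: TP=90, FN=4+2+6+1=13 → 90/103 = 0.8738
  class_1: TP=58, FN=2+3+2+2=9 → 58/67 = 0.8657
  class_2: TP=51, FN=5+1+6+2=14 → 51/65 = 0.7846
  class_3: TP=63, FN=6+6+3+10=25 → 63/88 = 0.7159
  class_4: TP=52, FN=7+7+4+8=26 → 52/78 = 0.6667
Lowest is class 'class_4' with recall = 0.667.

0.667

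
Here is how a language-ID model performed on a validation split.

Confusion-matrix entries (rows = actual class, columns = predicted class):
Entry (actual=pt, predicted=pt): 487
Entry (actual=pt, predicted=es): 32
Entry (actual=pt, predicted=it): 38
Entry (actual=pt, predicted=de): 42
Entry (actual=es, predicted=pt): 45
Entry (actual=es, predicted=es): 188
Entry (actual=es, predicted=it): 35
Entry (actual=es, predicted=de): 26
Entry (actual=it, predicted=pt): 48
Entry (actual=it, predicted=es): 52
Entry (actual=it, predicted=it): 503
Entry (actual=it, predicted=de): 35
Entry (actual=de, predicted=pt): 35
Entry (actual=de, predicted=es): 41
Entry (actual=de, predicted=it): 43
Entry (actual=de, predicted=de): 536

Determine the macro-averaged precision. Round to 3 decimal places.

0.761

Per-class precision (TP/(TP+FP)):
  pt: TP=487, FP=45+48+35=128 → 487/615 = 0.7919
  es: TP=188, FP=32+52+41=125 → 188/313 = 0.6006
  it: TP=503, FP=38+35+43=116 → 503/619 = 0.8126
  de: TP=536, FP=42+26+35=103 → 536/639 = 0.8388
Macro-precision = mean = (0.7919 + 0.6006 + 0.8126 + 0.8388) / 4 = 0.761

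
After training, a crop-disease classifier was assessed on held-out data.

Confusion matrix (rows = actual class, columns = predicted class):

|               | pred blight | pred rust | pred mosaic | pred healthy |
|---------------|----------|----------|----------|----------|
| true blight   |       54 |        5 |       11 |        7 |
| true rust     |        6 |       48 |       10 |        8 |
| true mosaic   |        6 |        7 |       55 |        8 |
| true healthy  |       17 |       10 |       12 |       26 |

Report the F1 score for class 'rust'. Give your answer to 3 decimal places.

0.676

F1 score = 2·TP/(2·TP+FP+FN).
rust: TP=48, FP=5+7+10=22, FN=6+10+8=24 → 96/142 = 0.6761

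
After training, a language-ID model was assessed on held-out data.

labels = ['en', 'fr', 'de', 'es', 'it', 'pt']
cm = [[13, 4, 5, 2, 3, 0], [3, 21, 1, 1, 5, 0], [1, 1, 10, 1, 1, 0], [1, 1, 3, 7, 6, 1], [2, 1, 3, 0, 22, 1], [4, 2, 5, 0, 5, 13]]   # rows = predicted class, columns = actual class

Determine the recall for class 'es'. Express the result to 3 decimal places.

recall = TP/(TP+FN).
es: TP=7, FN=2+1+1+0+0=4 → 7/11 = 0.6364

0.636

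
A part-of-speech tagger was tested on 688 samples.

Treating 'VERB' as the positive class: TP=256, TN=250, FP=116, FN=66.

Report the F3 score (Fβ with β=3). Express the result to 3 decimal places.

Fβ = (1+β²)·TP / ((1+β²)·TP + β²·FN + FP), with β²=9
= 10·256 / (10·256 + 9·66 + 116) = 0.783

0.783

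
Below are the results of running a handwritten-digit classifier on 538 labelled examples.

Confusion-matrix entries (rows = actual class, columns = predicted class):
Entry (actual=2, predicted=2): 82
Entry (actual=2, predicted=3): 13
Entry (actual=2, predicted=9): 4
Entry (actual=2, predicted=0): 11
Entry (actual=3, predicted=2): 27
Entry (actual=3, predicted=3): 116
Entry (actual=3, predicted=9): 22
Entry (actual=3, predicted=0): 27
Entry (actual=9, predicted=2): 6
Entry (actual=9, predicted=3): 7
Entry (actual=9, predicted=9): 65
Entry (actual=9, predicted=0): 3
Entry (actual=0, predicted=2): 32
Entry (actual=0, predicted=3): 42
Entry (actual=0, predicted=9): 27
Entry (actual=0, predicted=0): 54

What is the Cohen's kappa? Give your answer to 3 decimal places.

0.447

Observed agreement pₒ = trace/N = 317/538 = 0.5892
Expected agreement pₑ = Σ (rowᵢ·colᵢ)/N² = (110·147 + 192·178 + 81·118 + 155·95)/538² = 0.2578
κ = (pₒ − pₑ)/(1 − pₑ) = (0.5892 − 0.2578)/(1 − 0.2578) = 0.447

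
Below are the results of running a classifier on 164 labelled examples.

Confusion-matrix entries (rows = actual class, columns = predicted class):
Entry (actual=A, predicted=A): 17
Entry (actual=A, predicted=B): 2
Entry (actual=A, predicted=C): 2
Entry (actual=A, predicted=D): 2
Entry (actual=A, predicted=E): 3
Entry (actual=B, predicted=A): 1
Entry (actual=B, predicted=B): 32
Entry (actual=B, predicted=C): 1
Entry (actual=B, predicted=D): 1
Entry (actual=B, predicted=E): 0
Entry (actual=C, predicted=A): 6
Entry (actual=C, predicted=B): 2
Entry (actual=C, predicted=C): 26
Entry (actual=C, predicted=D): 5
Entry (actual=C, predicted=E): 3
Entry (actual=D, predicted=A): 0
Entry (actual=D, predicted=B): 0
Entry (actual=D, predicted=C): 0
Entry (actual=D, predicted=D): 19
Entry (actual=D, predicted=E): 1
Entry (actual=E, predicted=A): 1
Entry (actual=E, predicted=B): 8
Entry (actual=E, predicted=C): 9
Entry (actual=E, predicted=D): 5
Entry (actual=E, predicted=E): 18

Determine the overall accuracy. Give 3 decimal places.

0.683

Accuracy = trace / total = (17+32+26+19+18=112) / 164 = 112/164 = 0.683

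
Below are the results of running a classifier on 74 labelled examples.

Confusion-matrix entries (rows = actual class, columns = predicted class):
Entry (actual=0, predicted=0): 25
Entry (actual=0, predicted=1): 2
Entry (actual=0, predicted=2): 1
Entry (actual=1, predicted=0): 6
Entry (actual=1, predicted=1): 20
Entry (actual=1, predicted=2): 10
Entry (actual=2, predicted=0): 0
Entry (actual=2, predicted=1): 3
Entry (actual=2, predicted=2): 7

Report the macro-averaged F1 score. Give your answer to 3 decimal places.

Per-class F1 score (2·TP/(2·TP+FP+FN)):
  0: TP=25, FP=6+0=6, FN=2+1=3 → 50/59 = 0.8475
  1: TP=20, FP=2+3=5, FN=6+10=16 → 40/61 = 0.6557
  2: TP=7, FP=1+10=11, FN=0+3=3 → 14/28 = 0.5000
Macro-F1 score = mean = (0.8475 + 0.6557 + 0.5000) / 3 = 0.668

0.668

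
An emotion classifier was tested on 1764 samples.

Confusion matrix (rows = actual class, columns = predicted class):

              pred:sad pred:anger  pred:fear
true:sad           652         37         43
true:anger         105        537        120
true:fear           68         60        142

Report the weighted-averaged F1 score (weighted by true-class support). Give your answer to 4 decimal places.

Per-class F1 score (2·TP/(2·TP+FP+FN)):
  sad: TP=652, FP=105+68=173, FN=37+43=80 → 1304/1557 = 0.83751
  anger: TP=537, FP=37+60=97, FN=105+120=225 → 1074/1396 = 0.76934
  fear: TP=142, FP=43+120=163, FN=68+60=128 → 284/575 = 0.49391
Weighted-F1 score = Σ (supportᵢ/N)·F1 scoreᵢ with N=1764: (732/1764)·0.83751 + (762/1764)·0.76934 + (270/1764)·0.49391 = 0.7555

0.7555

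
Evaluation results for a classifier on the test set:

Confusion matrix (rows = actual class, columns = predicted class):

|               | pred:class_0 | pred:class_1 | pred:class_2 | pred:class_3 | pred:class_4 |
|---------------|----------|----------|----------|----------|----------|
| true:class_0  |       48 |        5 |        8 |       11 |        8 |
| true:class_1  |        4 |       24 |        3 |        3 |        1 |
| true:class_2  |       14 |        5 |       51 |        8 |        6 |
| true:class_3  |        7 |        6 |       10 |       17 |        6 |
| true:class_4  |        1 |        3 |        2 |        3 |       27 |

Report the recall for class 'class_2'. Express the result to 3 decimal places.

0.607

recall = TP/(TP+FN).
class_2: TP=51, FN=14+5+8+6=33 → 51/84 = 0.6071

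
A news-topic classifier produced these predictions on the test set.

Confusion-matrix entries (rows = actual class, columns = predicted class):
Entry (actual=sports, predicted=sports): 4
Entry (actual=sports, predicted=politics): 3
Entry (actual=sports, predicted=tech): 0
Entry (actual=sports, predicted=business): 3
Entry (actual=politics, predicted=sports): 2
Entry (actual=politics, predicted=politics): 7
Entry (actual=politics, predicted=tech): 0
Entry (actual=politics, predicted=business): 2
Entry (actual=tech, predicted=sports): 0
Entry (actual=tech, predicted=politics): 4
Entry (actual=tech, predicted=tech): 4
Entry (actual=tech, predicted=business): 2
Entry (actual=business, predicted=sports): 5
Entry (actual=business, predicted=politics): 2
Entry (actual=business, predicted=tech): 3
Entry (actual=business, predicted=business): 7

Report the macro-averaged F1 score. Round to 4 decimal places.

Per-class F1 score (2·TP/(2·TP+FP+FN)):
  sports: TP=4, FP=2+0+5=7, FN=3+0+3=6 → 8/21 = 0.38095
  politics: TP=7, FP=3+4+2=9, FN=2+0+2=4 → 14/27 = 0.51852
  tech: TP=4, FP=0+0+3=3, FN=0+4+2=6 → 8/17 = 0.47059
  business: TP=7, FP=3+2+2=7, FN=5+2+3=10 → 14/31 = 0.45161
Macro-F1 score = mean = (0.38095 + 0.51852 + 0.47059 + 0.45161) / 4 = 0.4554

0.4554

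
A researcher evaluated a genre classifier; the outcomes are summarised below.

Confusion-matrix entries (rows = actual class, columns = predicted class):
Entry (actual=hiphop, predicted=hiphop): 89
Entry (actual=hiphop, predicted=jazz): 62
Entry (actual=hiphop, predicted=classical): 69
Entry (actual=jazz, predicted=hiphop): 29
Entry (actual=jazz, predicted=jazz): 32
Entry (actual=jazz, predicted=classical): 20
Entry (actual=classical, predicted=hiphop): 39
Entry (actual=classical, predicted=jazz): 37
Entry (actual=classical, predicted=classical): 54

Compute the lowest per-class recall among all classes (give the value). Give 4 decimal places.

0.3951

Per-class recall (TP/(TP+FN)):
  hiphop: TP=89, FN=62+69=131 → 89/220 = 0.40455
  jazz: TP=32, FN=29+20=49 → 32/81 = 0.39506
  classical: TP=54, FN=39+37=76 → 54/130 = 0.41538
Lowest is class 'jazz' with recall = 0.3951.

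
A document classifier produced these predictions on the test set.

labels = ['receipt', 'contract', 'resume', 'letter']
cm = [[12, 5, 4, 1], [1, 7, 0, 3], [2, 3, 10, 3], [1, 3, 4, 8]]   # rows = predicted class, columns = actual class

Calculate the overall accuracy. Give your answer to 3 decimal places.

Accuracy = trace / total = (12+7+10+8=37) / 67 = 37/67 = 0.552

0.552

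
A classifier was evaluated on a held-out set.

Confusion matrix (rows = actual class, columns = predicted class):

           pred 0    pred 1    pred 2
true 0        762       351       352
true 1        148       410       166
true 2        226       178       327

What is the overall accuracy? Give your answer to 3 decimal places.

Accuracy = trace / total = (762+410+327=1499) / 2920 = 1499/2920 = 0.513

0.513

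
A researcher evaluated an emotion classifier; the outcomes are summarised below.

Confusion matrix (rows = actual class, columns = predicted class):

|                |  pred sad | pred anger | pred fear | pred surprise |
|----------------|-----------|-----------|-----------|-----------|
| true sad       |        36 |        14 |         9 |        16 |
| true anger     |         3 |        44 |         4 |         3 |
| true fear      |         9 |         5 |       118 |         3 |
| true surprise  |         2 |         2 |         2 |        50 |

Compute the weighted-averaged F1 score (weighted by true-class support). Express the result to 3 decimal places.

0.768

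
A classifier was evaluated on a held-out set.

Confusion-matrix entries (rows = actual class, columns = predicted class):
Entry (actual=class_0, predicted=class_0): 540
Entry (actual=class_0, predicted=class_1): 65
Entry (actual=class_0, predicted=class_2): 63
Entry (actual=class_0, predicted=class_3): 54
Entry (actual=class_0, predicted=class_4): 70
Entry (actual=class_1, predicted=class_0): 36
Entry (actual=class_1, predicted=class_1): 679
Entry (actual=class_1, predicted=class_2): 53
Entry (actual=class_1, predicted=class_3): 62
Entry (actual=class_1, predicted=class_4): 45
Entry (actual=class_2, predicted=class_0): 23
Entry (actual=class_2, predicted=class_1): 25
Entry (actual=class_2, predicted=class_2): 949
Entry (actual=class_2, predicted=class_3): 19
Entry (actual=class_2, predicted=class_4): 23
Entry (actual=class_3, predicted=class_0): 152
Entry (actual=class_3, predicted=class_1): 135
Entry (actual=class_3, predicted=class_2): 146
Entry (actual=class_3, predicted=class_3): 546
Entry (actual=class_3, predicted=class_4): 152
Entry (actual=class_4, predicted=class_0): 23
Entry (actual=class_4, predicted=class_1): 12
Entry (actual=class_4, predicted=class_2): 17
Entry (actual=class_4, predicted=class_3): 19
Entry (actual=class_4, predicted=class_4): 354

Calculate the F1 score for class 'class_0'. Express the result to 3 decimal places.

Take TP from the diagonal, FP from the rest of the 'class_0' prediction marginal, FN from the rest of the 'class_0' actual marginal.
F1 score = 2·TP/(2·TP+FP+FN).
class_0: TP=540, FP=36+23+152+23=234, FN=65+63+54+70=252 → 1080/1566 = 0.6897

0.690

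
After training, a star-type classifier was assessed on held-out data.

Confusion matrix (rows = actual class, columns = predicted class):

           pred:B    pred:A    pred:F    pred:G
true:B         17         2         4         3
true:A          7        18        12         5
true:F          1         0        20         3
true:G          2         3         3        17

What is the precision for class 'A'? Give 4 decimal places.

0.7826

Take TP from the diagonal, FP from the rest of the 'A' prediction marginal, FN from the rest of the 'A' actual marginal.
precision = TP/(TP+FP).
A: TP=18, FP=2+0+3=5 → 18/23 = 0.78261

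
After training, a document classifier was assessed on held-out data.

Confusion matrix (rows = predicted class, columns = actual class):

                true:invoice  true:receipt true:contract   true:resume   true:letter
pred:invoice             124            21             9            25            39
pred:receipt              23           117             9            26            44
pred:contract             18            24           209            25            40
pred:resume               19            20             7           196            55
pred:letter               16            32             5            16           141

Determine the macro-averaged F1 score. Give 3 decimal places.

0.618

Per-class F1 score (2·TP/(2·TP+FP+FN)):
  invoice: TP=124, FP=21+9+25+39=94, FN=23+18+19+16=76 → 248/418 = 0.5933
  receipt: TP=117, FP=23+9+26+44=102, FN=21+24+20+32=97 → 234/433 = 0.5404
  contract: TP=209, FP=18+24+25+40=107, FN=9+9+7+5=30 → 418/555 = 0.7532
  resume: TP=196, FP=19+20+7+55=101, FN=25+26+25+16=92 → 392/585 = 0.6701
  letter: TP=141, FP=16+32+5+16=69, FN=39+44+40+55=178 → 282/529 = 0.5331
Macro-F1 score = mean = (0.5933 + 0.5404 + 0.7532 + 0.6701 + 0.5331) / 5 = 0.618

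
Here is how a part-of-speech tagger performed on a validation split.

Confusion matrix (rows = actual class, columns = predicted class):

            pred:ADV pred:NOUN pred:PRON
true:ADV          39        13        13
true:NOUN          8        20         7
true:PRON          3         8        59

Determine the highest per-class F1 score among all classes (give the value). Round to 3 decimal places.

Per-class F1 score (2·TP/(2·TP+FP+FN)):
  ADV: TP=39, FP=8+3=11, FN=13+13=26 → 78/115 = 0.6783
  NOUN: TP=20, FP=13+8=21, FN=8+7=15 → 40/76 = 0.5263
  PRON: TP=59, FP=13+7=20, FN=3+8=11 → 118/149 = 0.7919
Highest is class 'PRON' with F1 score = 0.792.

0.792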